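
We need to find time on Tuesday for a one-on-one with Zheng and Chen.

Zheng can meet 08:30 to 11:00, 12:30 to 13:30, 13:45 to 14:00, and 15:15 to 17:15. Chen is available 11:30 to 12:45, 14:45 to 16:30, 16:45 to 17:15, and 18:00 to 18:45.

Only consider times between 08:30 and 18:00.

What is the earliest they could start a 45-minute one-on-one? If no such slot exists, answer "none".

15:15

Zheng ∩ Chen: 12:30–12:45, 15:15–16:30, 16:45–17:15.
Restricted to 08:30–18:00: 12:30–12:45, 15:15–16:30, 16:45–17:15.
Windows ≥ 45 min: 15:15–16:30.
Earliest such window starts at 15:15.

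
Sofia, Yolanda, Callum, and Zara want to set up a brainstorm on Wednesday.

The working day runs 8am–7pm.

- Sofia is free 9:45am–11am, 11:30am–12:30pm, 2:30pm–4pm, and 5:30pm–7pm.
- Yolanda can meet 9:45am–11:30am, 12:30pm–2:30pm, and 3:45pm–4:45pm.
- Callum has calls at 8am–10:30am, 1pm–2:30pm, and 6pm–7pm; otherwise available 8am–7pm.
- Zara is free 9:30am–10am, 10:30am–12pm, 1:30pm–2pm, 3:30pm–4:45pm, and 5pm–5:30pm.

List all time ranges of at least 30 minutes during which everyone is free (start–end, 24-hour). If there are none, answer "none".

Callum free within 08:00–19:00: 10:30–13:00, 14:30–18:00.
Sofia ∩ Yolanda: 09:45–11:00, 15:45–16:00.
Sofia ∩ Yolanda ∩ Callum: 10:30–11:00, 15:45–16:00.
Sofia ∩ Yolanda ∩ Callum ∩ Zara: 10:30–11:00, 15:45–16:00.
Windows ≥ 30 min: 10:30–11:00.

10:30–11:00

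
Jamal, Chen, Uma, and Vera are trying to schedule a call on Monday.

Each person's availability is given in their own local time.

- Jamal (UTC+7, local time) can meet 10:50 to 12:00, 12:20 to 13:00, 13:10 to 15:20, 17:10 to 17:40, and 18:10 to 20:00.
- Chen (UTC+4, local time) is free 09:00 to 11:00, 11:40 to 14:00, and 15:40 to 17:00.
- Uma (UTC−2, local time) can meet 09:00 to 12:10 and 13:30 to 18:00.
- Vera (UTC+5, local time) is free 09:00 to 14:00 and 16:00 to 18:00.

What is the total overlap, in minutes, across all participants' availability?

80 minutes

Jamal → UTC: 03:50–05:00, 05:20–06:00, 06:10–08:20, 10:10–10:40, 11:10–13:00.
Chen → UTC: 05:00–07:00, 07:40–10:00, 11:40–13:00.
Uma → UTC: 11:00–14:10, 15:30–20:00.
Vera → UTC: 04:00–09:00, 11:00–13:00.
Jamal ∩ Chen: 05:20–06:00, 06:10–07:00, 07:40–08:20, 11:40–13:00.
Jamal ∩ Chen ∩ Uma: 11:40–13:00.
Jamal ∩ Chen ∩ Uma ∩ Vera: 11:40–13:00.
Total common minutes: 80.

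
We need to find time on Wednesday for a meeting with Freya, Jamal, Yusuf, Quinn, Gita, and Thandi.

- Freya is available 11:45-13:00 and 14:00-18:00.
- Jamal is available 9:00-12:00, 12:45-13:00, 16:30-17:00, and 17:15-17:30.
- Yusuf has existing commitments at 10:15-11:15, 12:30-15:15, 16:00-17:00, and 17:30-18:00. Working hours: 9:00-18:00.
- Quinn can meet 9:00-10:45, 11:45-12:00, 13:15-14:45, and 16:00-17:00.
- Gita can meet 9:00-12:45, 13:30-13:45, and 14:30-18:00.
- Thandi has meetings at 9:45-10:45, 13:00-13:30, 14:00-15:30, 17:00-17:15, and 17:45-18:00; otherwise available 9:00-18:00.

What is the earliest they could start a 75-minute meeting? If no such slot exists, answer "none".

Yusuf free within 09:00–18:00: 09:00–10:15, 11:15–12:30, 15:15–16:00, 17:00–17:30.
Thandi free within 09:00–18:00: 09:00–09:45, 10:45–13:00, 13:30–14:00, 15:30–17:00, 17:15–17:45.
Freya ∩ Jamal: 11:45–12:00, 12:45–13:00, 16:30–17:00, 17:15–17:30.
Freya ∩ Jamal ∩ Yusuf: 11:45–12:00, 17:15–17:30.
Freya ∩ Jamal ∩ Yusuf ∩ Quinn: 11:45–12:00.
Freya ∩ Jamal ∩ Yusuf ∩ Quinn ∩ Gita: 11:45–12:00.
Freya ∩ Jamal ∩ Yusuf ∩ Quinn ∩ Gita ∩ Thandi: 11:45–12:00.
Windows ≥ 75 min: (none).

none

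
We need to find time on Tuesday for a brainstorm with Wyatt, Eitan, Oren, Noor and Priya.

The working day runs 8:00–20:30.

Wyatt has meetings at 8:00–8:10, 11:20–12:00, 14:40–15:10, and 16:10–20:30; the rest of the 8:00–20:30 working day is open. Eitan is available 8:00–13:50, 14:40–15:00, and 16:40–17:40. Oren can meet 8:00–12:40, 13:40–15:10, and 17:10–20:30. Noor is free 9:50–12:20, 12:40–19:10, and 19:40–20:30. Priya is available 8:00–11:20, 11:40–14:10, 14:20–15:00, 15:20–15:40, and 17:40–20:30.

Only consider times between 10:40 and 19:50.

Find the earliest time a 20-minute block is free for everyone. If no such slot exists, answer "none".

Wyatt free within 08:00–20:30: 08:10–11:20, 12:00–14:40, 15:10–16:10.
Wyatt ∩ Eitan: 08:10–11:20, 12:00–13:50.
Wyatt ∩ Eitan ∩ Oren: 08:10–11:20, 12:00–12:40, 13:40–13:50.
Wyatt ∩ Eitan ∩ Oren ∩ Noor: 09:50–11:20, 12:00–12:20, 13:40–13:50.
Wyatt ∩ Eitan ∩ Oren ∩ Noor ∩ Priya: 09:50–11:20, 12:00–12:20, 13:40–13:50.
Restricted to 10:40–19:50: 10:40–11:20, 12:00–12:20, 13:40–13:50.
Windows ≥ 20 min: 10:40–11:20, 12:00–12:20.
Earliest such window starts at 10:40.

10:40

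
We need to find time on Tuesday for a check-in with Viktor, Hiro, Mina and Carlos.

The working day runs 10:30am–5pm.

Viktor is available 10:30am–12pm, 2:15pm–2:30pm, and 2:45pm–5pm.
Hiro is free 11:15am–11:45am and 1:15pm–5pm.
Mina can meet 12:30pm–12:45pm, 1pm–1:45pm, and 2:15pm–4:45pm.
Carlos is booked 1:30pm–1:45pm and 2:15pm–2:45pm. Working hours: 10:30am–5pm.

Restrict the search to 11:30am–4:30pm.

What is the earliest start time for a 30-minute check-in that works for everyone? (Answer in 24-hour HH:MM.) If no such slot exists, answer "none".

14:45

Carlos free within 10:30–17:00: 10:30–13:30, 13:45–14:15, 14:45–17:00.
Viktor ∩ Hiro: 11:15–11:45, 14:15–14:30, 14:45–17:00.
Viktor ∩ Hiro ∩ Mina: 14:15–14:30, 14:45–16:45.
Viktor ∩ Hiro ∩ Mina ∩ Carlos: 14:45–16:45.
Restricted to 11:30–16:30: 14:45–16:30.
Windows ≥ 30 min: 14:45–16:30.
Earliest such window starts at 14:45.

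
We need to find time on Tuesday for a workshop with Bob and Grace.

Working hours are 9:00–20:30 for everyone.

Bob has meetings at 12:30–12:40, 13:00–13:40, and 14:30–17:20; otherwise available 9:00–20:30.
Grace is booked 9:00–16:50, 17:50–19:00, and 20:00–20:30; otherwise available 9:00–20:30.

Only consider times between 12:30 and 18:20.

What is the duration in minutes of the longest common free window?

Bob free within 09:00–20:30: 09:00–12:30, 12:40–13:00, 13:40–14:30, 17:20–20:30.
Grace free within 09:00–20:30: 16:50–17:50, 19:00–20:00.
Bob ∩ Grace: 17:20–17:50, 19:00–20:00.
Restricted to 12:30–18:20: 17:20–17:50.
Single common window of 30 minutes.

30 minutes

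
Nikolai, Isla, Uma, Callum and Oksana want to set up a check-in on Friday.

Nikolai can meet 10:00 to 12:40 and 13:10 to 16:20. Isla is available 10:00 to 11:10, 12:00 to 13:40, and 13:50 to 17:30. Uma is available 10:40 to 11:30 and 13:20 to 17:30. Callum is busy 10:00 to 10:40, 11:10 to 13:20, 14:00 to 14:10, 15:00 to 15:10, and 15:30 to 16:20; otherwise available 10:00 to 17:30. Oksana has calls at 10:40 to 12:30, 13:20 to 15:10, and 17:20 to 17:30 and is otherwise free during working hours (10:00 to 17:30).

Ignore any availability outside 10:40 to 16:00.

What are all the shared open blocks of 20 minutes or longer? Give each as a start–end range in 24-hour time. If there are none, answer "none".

15:10–15:30

Callum free within 10:00–17:30: 10:40–11:10, 13:20–14:00, 14:10–15:00, 15:10–15:30, 16:20–17:30.
Oksana free within 10:00–17:30: 10:00–10:40, 12:30–13:20, 15:10–17:20.
Nikolai ∩ Isla: 10:00–11:10, 12:00–12:40, 13:10–13:40, 13:50–16:20.
Nikolai ∩ Isla ∩ Uma: 10:40–11:10, 13:20–13:40, 13:50–16:20.
Nikolai ∩ Isla ∩ Uma ∩ Callum: 10:40–11:10, 13:20–13:40, 13:50–14:00, 14:10–15:00, 15:10–15:30.
Nikolai ∩ Isla ∩ Uma ∩ Callum ∩ Oksana: 15:10–15:30.
Restricted to 10:40–16:00: 15:10–15:30.
Windows ≥ 20 min: 15:10–15:30.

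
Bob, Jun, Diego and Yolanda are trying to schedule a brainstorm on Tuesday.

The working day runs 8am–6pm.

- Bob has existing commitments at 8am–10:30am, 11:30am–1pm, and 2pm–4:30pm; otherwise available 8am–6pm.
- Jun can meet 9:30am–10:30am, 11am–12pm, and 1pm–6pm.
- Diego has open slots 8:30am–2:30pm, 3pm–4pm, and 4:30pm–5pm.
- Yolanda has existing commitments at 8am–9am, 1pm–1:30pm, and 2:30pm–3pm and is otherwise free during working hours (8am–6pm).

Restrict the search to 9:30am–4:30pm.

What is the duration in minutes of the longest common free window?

Bob free within 08:00–18:00: 10:30–11:30, 13:00–14:00, 16:30–18:00.
Yolanda free within 08:00–18:00: 09:00–13:00, 13:30–14:30, 15:00–18:00.
Bob ∩ Jun: 11:00–11:30, 13:00–14:00, 16:30–18:00.
Bob ∩ Jun ∩ Diego: 11:00–11:30, 13:00–14:00, 16:30–17:00.
Bob ∩ Jun ∩ Diego ∩ Yolanda: 11:00–11:30, 13:30–14:00, 16:30–17:00.
Restricted to 09:30–16:30: 11:00–11:30, 13:30–14:00.
Common window lengths: 30, 30 min; longest is 30.

30 minutes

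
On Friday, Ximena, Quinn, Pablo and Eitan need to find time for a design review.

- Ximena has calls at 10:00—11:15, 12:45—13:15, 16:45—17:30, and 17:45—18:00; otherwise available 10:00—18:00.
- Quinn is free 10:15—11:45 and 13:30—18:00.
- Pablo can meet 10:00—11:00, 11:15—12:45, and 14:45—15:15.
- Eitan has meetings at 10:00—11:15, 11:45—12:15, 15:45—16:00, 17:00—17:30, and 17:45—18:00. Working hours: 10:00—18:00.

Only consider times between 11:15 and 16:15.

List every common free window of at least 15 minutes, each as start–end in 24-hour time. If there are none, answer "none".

Ximena free within 10:00–18:00: 11:15–12:45, 13:15–16:45, 17:30–17:45.
Eitan free within 10:00–18:00: 11:15–11:45, 12:15–15:45, 16:00–17:00, 17:30–17:45.
Ximena ∩ Quinn: 11:15–11:45, 13:30–16:45, 17:30–17:45.
Ximena ∩ Quinn ∩ Pablo: 11:15–11:45, 14:45–15:15.
Ximena ∩ Quinn ∩ Pablo ∩ Eitan: 11:15–11:45, 14:45–15:15.
Restricted to 11:15–16:15: 11:15–11:45, 14:45–15:15.
Windows ≥ 15 min: 11:15–11:45, 14:45–15:15.

11:15–11:45, 14:45–15:15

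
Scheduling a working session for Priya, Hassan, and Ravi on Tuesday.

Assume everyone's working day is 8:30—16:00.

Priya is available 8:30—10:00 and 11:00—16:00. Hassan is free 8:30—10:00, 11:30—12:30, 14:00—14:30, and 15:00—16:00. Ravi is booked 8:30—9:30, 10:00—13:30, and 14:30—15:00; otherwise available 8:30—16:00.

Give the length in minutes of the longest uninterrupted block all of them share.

Ravi free within 08:30–16:00: 09:30–10:00, 13:30–14:30, 15:00–16:00.
Priya ∩ Hassan: 08:30–10:00, 11:30–12:30, 14:00–14:30, 15:00–16:00.
Priya ∩ Hassan ∩ Ravi: 09:30–10:00, 14:00–14:30, 15:00–16:00.
Common window lengths: 30, 30, 60 min; longest is 60.

60 minutes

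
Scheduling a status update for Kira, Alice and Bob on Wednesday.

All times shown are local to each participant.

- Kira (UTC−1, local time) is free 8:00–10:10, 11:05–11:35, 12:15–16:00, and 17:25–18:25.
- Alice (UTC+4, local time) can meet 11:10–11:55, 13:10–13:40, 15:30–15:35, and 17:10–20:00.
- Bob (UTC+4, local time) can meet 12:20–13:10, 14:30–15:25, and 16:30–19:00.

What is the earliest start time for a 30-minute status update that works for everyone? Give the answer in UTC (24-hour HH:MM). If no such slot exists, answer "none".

Kira → UTC: 09:00–11:10, 12:05–12:35, 13:15–17:00, 18:25–19:25.
Alice → UTC: 07:10–07:55, 09:10–09:40, 11:30–11:35, 13:10–16:00.
Bob → UTC: 08:20–09:10, 10:30–11:25, 12:30–15:00.
Kira ∩ Alice: 09:10–09:40, 13:15–16:00.
Kira ∩ Alice ∩ Bob: 13:15–15:00.
Windows ≥ 30 min: 13:15–15:00.
Earliest such window starts at 13:15.

13:15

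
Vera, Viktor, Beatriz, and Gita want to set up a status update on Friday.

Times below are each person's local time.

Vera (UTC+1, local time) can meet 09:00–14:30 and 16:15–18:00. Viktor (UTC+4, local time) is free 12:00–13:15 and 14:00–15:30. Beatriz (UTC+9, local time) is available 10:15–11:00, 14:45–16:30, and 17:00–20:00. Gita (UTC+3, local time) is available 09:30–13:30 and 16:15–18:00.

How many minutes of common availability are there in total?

105 minutes

Vera → UTC: 08:00–13:30, 15:15–17:00.
Viktor → UTC: 08:00–09:15, 10:00–11:30.
Beatriz → UTC: 01:15–02:00, 05:45–07:30, 08:00–11:00.
Gita → UTC: 06:30–10:30, 13:15–15:00.
Vera ∩ Viktor: 08:00–09:15, 10:00–11:30.
Vera ∩ Viktor ∩ Beatriz: 08:00–09:15, 10:00–11:00.
Vera ∩ Viktor ∩ Beatriz ∩ Gita: 08:00–09:15, 10:00–10:30.
Total common minutes: 75 + 30 = 105.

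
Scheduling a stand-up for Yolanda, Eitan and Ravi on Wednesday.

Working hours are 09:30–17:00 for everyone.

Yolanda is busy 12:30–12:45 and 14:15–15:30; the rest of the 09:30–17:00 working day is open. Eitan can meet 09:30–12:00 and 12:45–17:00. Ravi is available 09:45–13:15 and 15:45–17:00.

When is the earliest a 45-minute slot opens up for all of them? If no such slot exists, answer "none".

Yolanda free within 09:30–17:00: 09:30–12:30, 12:45–14:15, 15:30–17:00.
Yolanda ∩ Eitan: 09:30–12:00, 12:45–14:15, 15:30–17:00.
Yolanda ∩ Eitan ∩ Ravi: 09:45–12:00, 12:45–13:15, 15:45–17:00.
Windows ≥ 45 min: 09:45–12:00, 15:45–17:00.
Earliest such window starts at 09:45.

09:45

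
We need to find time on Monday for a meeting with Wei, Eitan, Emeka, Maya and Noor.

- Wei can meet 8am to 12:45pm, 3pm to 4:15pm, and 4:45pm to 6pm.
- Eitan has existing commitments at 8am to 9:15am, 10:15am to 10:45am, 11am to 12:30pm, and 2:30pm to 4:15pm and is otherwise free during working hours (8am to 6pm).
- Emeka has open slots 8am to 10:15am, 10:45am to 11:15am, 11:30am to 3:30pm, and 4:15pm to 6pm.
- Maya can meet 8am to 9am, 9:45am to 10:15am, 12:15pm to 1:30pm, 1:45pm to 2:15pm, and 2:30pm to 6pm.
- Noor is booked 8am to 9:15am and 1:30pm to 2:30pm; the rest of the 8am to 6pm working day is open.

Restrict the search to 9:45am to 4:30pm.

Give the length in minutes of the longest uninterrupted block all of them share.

Eitan free within 08:00–18:00: 09:15–10:15, 10:45–11:00, 12:30–14:30, 16:15–18:00.
Noor free within 08:00–18:00: 09:15–13:30, 14:30–18:00.
Wei ∩ Eitan: 09:15–10:15, 10:45–11:00, 12:30–12:45, 16:45–18:00.
Wei ∩ Eitan ∩ Emeka: 09:15–10:15, 10:45–11:00, 12:30–12:45, 16:45–18:00.
Wei ∩ Eitan ∩ Emeka ∩ Maya: 09:45–10:15, 12:30–12:45, 16:45–18:00.
Wei ∩ Eitan ∩ Emeka ∩ Maya ∩ Noor: 09:45–10:15, 12:30–12:45, 16:45–18:00.
Restricted to 09:45–16:30: 09:45–10:15, 12:30–12:45.
Common window lengths: 30, 15 min; longest is 30.

30 minutes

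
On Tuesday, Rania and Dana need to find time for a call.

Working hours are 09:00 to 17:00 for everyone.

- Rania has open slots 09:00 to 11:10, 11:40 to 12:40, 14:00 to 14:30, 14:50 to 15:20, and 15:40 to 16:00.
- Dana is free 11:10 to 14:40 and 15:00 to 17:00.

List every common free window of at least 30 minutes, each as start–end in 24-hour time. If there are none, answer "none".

Rania ∩ Dana: 11:40–12:40, 14:00–14:30, 15:00–15:20, 15:40–16:00.
Windows ≥ 30 min: 11:40–12:40, 14:00–14:30.

11:40–12:40, 14:00–14:30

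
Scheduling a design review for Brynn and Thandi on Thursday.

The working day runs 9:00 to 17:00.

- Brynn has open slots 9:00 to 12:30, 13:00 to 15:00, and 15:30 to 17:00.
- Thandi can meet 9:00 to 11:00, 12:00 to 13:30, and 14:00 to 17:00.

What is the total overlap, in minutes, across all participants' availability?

Brynn ∩ Thandi: 09:00–11:00, 12:00–12:30, 13:00–13:30, 14:00–15:00, 15:30–17:00.
Total common minutes: 120 + 30 + 30 + 60 + 90 = 330.

330 minutes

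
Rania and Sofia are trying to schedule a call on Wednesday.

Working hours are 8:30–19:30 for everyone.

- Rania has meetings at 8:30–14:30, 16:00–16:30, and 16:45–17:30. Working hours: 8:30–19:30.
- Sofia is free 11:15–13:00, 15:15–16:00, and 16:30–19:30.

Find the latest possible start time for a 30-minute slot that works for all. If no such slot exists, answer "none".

Rania free within 08:30–19:30: 14:30–16:00, 16:30–16:45, 17:30–19:30.
Rania ∩ Sofia: 15:15–16:00, 16:30–16:45, 17:30–19:30.
Windows ≥ 30 min: 15:15–16:00, 17:30–19:30.
Latest start in the last window 17:30–19:30 is 19:30 − 30 min = 19:00.

19:00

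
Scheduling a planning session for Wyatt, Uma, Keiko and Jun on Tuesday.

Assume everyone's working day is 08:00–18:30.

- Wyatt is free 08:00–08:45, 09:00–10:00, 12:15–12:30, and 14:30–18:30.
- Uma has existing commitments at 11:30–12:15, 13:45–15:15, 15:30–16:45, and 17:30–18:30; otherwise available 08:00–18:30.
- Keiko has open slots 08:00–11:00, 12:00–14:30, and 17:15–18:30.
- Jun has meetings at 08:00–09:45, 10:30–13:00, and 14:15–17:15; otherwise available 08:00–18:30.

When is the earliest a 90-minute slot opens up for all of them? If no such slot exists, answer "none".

Uma free within 08:00–18:30: 08:00–11:30, 12:15–13:45, 15:15–15:30, 16:45–17:30.
Jun free within 08:00–18:30: 09:45–10:30, 13:00–14:15, 17:15–18:30.
Wyatt ∩ Uma: 08:00–08:45, 09:00–10:00, 12:15–12:30, 15:15–15:30, 16:45–17:30.
Wyatt ∩ Uma ∩ Keiko: 08:00–08:45, 09:00–10:00, 12:15–12:30, 17:15–17:30.
Wyatt ∩ Uma ∩ Keiko ∩ Jun: 09:45–10:00, 17:15–17:30.
Windows ≥ 90 min: (none).

none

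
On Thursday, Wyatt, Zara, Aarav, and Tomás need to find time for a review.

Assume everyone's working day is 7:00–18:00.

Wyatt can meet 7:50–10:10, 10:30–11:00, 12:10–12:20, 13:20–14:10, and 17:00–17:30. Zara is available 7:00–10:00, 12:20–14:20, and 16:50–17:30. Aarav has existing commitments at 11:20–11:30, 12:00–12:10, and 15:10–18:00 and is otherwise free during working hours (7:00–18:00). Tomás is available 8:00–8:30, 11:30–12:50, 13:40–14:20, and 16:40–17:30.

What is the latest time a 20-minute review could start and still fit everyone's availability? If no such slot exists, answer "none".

13:50

Aarav free within 07:00–18:00: 07:00–11:20, 11:30–12:00, 12:10–15:10.
Wyatt ∩ Zara: 07:50–10:00, 13:20–14:10, 17:00–17:30.
Wyatt ∩ Zara ∩ Aarav: 07:50–10:00, 13:20–14:10.
Wyatt ∩ Zara ∩ Aarav ∩ Tomás: 08:00–08:30, 13:40–14:10.
Windows ≥ 20 min: 08:00–08:30, 13:40–14:10.
Latest start in the last window 13:40–14:10 is 14:10 − 20 min = 13:50.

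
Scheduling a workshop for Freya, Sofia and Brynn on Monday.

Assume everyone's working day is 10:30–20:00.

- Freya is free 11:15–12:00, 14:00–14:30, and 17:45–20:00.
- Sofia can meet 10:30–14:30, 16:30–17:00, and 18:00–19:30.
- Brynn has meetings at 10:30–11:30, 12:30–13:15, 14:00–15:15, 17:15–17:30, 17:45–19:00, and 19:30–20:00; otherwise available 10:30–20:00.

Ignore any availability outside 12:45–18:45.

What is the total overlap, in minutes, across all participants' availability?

0 minutes

Brynn free within 10:30–20:00: 11:30–12:30, 13:15–14:00, 15:15–17:15, 17:30–17:45, 19:00–19:30.
Freya ∩ Sofia: 11:15–12:00, 14:00–14:30, 18:00–19:30.
Freya ∩ Sofia ∩ Brynn: 11:30–12:00, 19:00–19:30.
Restricted to 12:45–18:45: (none).
Total common minutes: 0.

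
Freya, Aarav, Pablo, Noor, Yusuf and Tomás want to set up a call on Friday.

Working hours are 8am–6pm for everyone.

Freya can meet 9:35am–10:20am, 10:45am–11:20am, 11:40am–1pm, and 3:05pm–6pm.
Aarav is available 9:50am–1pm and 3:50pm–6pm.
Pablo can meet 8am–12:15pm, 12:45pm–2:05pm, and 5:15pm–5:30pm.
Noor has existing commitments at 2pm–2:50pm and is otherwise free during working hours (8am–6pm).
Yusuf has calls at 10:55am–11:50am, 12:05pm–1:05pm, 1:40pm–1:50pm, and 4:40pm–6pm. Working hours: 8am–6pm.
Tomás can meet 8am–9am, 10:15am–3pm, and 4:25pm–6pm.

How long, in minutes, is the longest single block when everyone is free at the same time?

Noor free within 08:00–18:00: 08:00–14:00, 14:50–18:00.
Yusuf free within 08:00–18:00: 08:00–10:55, 11:50–12:05, 13:05–13:40, 13:50–16:40.
Freya ∩ Aarav: 09:50–10:20, 10:45–11:20, 11:40–13:00, 15:50–18:00.
Freya ∩ Aarav ∩ Pablo: 09:50–10:20, 10:45–11:20, 11:40–12:15, 12:45–13:00, 17:15–17:30.
Freya ∩ Aarav ∩ Pablo ∩ Noor: 09:50–10:20, 10:45–11:20, 11:40–12:15, 12:45–13:00, 17:15–17:30.
Freya ∩ Aarav ∩ Pablo ∩ Noor ∩ Yusuf: 09:50–10:20, 10:45–10:55, 11:50–12:05.
Freya ∩ Aarav ∩ Pablo ∩ Noor ∩ Yusuf ∩ Tomás: 10:15–10:20, 10:45–10:55, 11:50–12:05.
Common window lengths: 5, 10, 15 min; longest is 15.

15 minutes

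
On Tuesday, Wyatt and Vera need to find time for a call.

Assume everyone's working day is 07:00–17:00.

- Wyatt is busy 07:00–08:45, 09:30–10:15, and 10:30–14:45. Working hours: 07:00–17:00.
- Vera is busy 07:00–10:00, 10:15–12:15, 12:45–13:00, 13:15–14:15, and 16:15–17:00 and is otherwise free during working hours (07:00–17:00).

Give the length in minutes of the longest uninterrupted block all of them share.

90 minutes

Wyatt free within 07:00–17:00: 08:45–09:30, 10:15–10:30, 14:45–17:00.
Vera free within 07:00–17:00: 10:00–10:15, 12:15–12:45, 13:00–13:15, 14:15–16:15.
Wyatt ∩ Vera: 14:45–16:15.
Single common window of 90 minutes.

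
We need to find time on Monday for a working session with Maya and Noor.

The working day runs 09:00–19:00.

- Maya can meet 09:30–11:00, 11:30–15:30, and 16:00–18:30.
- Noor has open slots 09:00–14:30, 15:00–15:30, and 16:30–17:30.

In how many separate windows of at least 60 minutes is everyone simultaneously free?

Maya ∩ Noor: 09:30–11:00, 11:30–14:30, 15:00–15:30, 16:30–17:30.
Windows ≥ 60 min: 09:30–11:00, 11:30–14:30, 16:30–17:30.
That's 3 windows.

3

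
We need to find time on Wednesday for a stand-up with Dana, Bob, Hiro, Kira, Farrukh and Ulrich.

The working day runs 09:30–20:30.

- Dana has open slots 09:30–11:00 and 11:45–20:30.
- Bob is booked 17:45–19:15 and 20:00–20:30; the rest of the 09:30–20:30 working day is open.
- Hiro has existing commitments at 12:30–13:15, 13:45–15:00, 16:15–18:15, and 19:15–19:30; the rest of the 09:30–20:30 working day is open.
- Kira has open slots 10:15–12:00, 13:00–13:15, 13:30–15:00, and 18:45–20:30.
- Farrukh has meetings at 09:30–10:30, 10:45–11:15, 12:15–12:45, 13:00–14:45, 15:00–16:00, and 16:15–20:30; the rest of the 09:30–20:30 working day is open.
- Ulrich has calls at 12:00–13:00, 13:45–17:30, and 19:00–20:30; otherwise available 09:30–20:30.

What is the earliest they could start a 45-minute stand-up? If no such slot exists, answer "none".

Bob free within 09:30–20:30: 09:30–17:45, 19:15–20:00.
Hiro free within 09:30–20:30: 09:30–12:30, 13:15–13:45, 15:00–16:15, 18:15–19:15, 19:30–20:30.
Farrukh free within 09:30–20:30: 10:30–10:45, 11:15–12:15, 12:45–13:00, 14:45–15:00, 16:00–16:15.
Ulrich free within 09:30–20:30: 09:30–12:00, 13:00–13:45, 17:30–19:00.
Dana ∩ Bob: 09:30–11:00, 11:45–17:45, 19:15–20:00.
Dana ∩ Bob ∩ Hiro: 09:30–11:00, 11:45–12:30, 13:15–13:45, 15:00–16:15, 19:30–20:00.
Dana ∩ Bob ∩ Hiro ∩ Kira: 10:15–11:00, 11:45–12:00, 13:30–13:45, 19:30–20:00.
Dana ∩ Bob ∩ Hiro ∩ Kira ∩ Farrukh: 10:30–10:45, 11:45–12:00.
Dana ∩ Bob ∩ Hiro ∩ Kira ∩ Farrukh ∩ Ulrich: 10:30–10:45, 11:45–12:00.
Windows ≥ 45 min: (none).

none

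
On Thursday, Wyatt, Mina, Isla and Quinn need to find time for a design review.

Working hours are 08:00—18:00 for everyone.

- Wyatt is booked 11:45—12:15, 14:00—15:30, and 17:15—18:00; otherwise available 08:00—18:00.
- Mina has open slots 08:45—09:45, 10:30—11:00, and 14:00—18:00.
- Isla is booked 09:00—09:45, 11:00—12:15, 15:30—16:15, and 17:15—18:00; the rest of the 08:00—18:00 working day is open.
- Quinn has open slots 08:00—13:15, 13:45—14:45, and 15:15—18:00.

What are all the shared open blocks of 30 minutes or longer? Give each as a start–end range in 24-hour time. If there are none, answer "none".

Wyatt free within 08:00–18:00: 08:00–11:45, 12:15–14:00, 15:30–17:15.
Isla free within 08:00–18:00: 08:00–09:00, 09:45–11:00, 12:15–15:30, 16:15–17:15.
Wyatt ∩ Mina: 08:45–09:45, 10:30–11:00, 15:30–17:15.
Wyatt ∩ Mina ∩ Isla: 08:45–09:00, 10:30–11:00, 16:15–17:15.
Wyatt ∩ Mina ∩ Isla ∩ Quinn: 08:45–09:00, 10:30–11:00, 16:15–17:15.
Windows ≥ 30 min: 10:30–11:00, 16:15–17:15.

10:30–11:00, 16:15–17:15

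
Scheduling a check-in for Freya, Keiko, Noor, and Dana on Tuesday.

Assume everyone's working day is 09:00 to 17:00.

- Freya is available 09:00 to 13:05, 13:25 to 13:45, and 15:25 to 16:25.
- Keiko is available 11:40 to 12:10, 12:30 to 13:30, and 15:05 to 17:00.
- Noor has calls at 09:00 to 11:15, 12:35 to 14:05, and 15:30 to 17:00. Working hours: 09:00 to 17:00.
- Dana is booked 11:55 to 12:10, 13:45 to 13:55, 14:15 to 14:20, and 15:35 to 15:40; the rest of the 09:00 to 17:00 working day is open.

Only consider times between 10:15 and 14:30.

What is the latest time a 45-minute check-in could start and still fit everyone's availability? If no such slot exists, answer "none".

none

Noor free within 09:00–17:00: 11:15–12:35, 14:05–15:30.
Dana free within 09:00–17:00: 09:00–11:55, 12:10–13:45, 13:55–14:15, 14:20–15:35, 15:40–17:00.
Freya ∩ Keiko: 11:40–12:10, 12:30–13:05, 13:25–13:30, 15:25–16:25.
Freya ∩ Keiko ∩ Noor: 11:40–12:10, 12:30–12:35, 15:25–15:30.
Freya ∩ Keiko ∩ Noor ∩ Dana: 11:40–11:55, 12:30–12:35, 15:25–15:30.
Restricted to 10:15–14:30: 11:40–11:55, 12:30–12:35.
Windows ≥ 45 min: (none).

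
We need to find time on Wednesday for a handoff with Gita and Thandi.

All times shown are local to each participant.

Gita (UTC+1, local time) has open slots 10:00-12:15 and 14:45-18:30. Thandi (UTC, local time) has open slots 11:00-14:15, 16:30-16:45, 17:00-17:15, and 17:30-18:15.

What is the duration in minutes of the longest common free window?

Gita → UTC: 09:00–11:15, 13:45–17:30.
Thandi → UTC: 11:00–14:15, 16:30–16:45, 17:00–17:15, 17:30–18:15.
Gita ∩ Thandi: 11:00–11:15, 13:45–14:15, 16:30–16:45, 17:00–17:15.
Common window lengths: 15, 30, 15, 15 min; longest is 30.

30 minutes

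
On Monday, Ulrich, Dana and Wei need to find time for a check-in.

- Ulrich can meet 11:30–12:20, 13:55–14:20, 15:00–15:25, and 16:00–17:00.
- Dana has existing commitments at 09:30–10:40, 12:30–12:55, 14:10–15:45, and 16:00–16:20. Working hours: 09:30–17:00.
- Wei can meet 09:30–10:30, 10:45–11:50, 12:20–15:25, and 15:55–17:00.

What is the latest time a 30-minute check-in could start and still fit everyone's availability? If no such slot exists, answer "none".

16:30

Dana free within 09:30–17:00: 10:40–12:30, 12:55–14:10, 15:45–16:00, 16:20–17:00.
Ulrich ∩ Dana: 11:30–12:20, 13:55–14:10, 16:20–17:00.
Ulrich ∩ Dana ∩ Wei: 11:30–11:50, 13:55–14:10, 16:20–17:00.
Windows ≥ 30 min: 16:20–17:00.
Latest start in the last window 16:20–17:00 is 17:00 − 30 min = 16:30.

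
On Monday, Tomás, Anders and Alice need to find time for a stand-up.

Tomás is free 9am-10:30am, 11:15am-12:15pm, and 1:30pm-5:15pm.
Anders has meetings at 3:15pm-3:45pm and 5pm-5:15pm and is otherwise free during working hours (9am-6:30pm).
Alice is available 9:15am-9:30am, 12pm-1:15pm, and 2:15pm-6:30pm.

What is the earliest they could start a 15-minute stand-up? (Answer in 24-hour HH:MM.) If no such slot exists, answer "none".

Anders free within 09:00–18:30: 09:00–15:15, 15:45–17:00, 17:15–18:30.
Tomás ∩ Anders: 09:00–10:30, 11:15–12:15, 13:30–15:15, 15:45–17:00.
Tomás ∩ Anders ∩ Alice: 09:15–09:30, 12:00–12:15, 14:15–15:15, 15:45–17:00.
Windows ≥ 15 min: 09:15–09:30, 12:00–12:15, 14:15–15:15, 15:45–17:00.
Earliest such window starts at 09:15.

09:15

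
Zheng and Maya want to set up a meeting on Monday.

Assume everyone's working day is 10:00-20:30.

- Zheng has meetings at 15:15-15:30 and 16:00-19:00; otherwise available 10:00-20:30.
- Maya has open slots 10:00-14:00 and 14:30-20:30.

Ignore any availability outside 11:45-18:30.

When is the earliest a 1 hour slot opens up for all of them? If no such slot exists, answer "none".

Zheng free within 10:00–20:30: 10:00–15:15, 15:30–16:00, 19:00–20:30.
Zheng ∩ Maya: 10:00–14:00, 14:30–15:15, 15:30–16:00, 19:00–20:30.
Restricted to 11:45–18:30: 11:45–14:00, 14:30–15:15, 15:30–16:00.
Windows ≥ 60 min: 11:45–14:00.
Earliest such window starts at 11:45.

11:45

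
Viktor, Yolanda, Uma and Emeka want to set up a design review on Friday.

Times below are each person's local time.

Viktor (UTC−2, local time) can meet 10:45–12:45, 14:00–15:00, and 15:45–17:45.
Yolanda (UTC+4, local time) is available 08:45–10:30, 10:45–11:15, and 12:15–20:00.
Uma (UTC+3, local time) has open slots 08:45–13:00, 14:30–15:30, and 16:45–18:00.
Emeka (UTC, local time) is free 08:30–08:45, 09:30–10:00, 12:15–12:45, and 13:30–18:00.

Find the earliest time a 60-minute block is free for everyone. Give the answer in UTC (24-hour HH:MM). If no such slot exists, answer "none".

Viktor → UTC: 12:45–14:45, 16:00–17:00, 17:45–19:45.
Yolanda → UTC: 04:45–06:30, 06:45–07:15, 08:15–16:00.
Uma → UTC: 05:45–10:00, 11:30–12:30, 13:45–15:00.
Emeka → UTC: 08:30–08:45, 09:30–10:00, 12:15–12:45, 13:30–18:00.
Viktor ∩ Yolanda: 12:45–14:45.
Viktor ∩ Yolanda ∩ Uma: 13:45–14:45.
Viktor ∩ Yolanda ∩ Uma ∩ Emeka: 13:45–14:45.
Windows ≥ 60 min: 13:45–14:45.
Earliest such window starts at 13:45.

13:45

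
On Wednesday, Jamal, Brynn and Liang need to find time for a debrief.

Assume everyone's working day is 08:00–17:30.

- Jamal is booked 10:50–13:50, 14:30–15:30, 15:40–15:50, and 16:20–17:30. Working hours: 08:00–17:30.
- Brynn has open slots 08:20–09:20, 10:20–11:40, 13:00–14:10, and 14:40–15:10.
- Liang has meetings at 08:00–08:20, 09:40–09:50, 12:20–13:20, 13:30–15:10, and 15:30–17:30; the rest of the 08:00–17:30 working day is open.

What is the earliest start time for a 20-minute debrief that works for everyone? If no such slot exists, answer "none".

Jamal free within 08:00–17:30: 08:00–10:50, 13:50–14:30, 15:30–15:40, 15:50–16:20.
Liang free within 08:00–17:30: 08:20–09:40, 09:50–12:20, 13:20–13:30, 15:10–15:30.
Jamal ∩ Brynn: 08:20–09:20, 10:20–10:50, 13:50–14:10.
Jamal ∩ Brynn ∩ Liang: 08:20–09:20, 10:20–10:50.
Windows ≥ 20 min: 08:20–09:20, 10:20–10:50.
Earliest such window starts at 08:20.

08:20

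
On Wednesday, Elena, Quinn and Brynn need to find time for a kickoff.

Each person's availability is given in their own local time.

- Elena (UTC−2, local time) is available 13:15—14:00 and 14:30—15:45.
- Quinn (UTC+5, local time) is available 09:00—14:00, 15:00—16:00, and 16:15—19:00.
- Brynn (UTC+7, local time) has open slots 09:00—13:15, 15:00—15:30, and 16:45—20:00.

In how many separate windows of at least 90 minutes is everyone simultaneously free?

Elena → UTC: 15:15–16:00, 16:30–17:45.
Quinn → UTC: 04:00–09:00, 10:00–11:00, 11:15–14:00.
Brynn → UTC: 02:00–06:15, 08:00–08:30, 09:45–13:00.
Elena ∩ Quinn: (none).
Elena ∩ Quinn ∩ Brynn: (none).
Windows ≥ 90 min: (none).
That's 0 windows.

0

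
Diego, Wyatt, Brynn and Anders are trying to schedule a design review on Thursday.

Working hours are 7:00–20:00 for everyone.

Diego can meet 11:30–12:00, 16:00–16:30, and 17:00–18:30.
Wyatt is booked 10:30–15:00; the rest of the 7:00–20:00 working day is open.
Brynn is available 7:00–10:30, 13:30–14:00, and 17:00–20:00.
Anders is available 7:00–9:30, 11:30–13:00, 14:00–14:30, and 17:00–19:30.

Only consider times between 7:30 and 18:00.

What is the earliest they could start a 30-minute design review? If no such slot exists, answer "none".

Wyatt free within 07:00–20:00: 07:00–10:30, 15:00–20:00.
Diego ∩ Wyatt: 16:00–16:30, 17:00–18:30.
Diego ∩ Wyatt ∩ Brynn: 17:00–18:30.
Diego ∩ Wyatt ∩ Brynn ∩ Anders: 17:00–18:30.
Restricted to 07:30–18:00: 17:00–18:00.
Windows ≥ 30 min: 17:00–18:00.
Earliest such window starts at 17:00.

17:00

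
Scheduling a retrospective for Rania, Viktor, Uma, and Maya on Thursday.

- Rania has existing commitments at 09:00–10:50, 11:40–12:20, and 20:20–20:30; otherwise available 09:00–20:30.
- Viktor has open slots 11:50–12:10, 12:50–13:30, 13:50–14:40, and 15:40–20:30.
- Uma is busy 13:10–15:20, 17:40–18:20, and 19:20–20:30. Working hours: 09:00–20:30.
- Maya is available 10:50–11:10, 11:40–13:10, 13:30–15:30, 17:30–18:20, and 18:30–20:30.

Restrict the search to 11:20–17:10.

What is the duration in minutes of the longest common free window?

Rania free within 09:00–20:30: 10:50–11:40, 12:20–20:20.
Uma free within 09:00–20:30: 09:00–13:10, 15:20–17:40, 18:20–19:20.
Rania ∩ Viktor: 12:50–13:30, 13:50–14:40, 15:40–20:20.
Rania ∩ Viktor ∩ Uma: 12:50–13:10, 15:40–17:40, 18:20–19:20.
Rania ∩ Viktor ∩ Uma ∩ Maya: 12:50–13:10, 17:30–17:40, 18:30–19:20.
Restricted to 11:20–17:10: 12:50–13:10.
Single common window of 20 minutes.

20 minutes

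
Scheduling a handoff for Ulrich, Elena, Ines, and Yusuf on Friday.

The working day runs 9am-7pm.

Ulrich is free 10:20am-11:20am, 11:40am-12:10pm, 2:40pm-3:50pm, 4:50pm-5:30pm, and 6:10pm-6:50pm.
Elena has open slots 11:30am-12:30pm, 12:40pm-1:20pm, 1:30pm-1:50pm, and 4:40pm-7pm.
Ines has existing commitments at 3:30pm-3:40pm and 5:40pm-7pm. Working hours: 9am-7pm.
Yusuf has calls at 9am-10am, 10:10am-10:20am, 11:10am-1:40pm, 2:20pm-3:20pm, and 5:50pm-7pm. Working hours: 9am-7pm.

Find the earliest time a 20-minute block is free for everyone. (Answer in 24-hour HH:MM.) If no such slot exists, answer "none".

16:50

Ines free within 09:00–19:00: 09:00–15:30, 15:40–17:40.
Yusuf free within 09:00–19:00: 10:00–10:10, 10:20–11:10, 13:40–14:20, 15:20–17:50.
Ulrich ∩ Elena: 11:40–12:10, 16:50–17:30, 18:10–18:50.
Ulrich ∩ Elena ∩ Ines: 11:40–12:10, 16:50–17:30.
Ulrich ∩ Elena ∩ Ines ∩ Yusuf: 16:50–17:30.
Windows ≥ 20 min: 16:50–17:30.
Earliest such window starts at 16:50.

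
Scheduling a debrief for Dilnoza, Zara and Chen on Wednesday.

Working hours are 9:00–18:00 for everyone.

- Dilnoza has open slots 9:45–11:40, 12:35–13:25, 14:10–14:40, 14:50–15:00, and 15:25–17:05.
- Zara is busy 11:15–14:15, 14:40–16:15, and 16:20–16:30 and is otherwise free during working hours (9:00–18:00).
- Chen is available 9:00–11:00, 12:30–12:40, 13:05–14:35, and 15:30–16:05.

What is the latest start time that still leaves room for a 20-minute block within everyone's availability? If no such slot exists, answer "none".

Zara free within 09:00–18:00: 09:00–11:15, 14:15–14:40, 16:15–16:20, 16:30–18:00.
Dilnoza ∩ Zara: 09:45–11:15, 14:15–14:40, 16:15–16:20, 16:30–17:05.
Dilnoza ∩ Zara ∩ Chen: 09:45–11:00, 14:15–14:35.
Windows ≥ 20 min: 09:45–11:00, 14:15–14:35.
Latest start in the last window 14:15–14:35 is 14:35 − 20 min = 14:15.

14:15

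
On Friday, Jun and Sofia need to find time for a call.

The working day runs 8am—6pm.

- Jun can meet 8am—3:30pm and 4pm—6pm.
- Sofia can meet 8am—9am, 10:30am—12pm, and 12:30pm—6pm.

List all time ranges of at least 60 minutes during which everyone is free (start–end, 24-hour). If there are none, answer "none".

Jun ∩ Sofia: 08:00–09:00, 10:30–12:00, 12:30–15:30, 16:00–18:00.
Windows ≥ 60 min: 08:00–09:00, 10:30–12:00, 12:30–15:30, 16:00–18:00.

08:00–09:00, 10:30–12:00, 12:30–15:30, 16:00–18:00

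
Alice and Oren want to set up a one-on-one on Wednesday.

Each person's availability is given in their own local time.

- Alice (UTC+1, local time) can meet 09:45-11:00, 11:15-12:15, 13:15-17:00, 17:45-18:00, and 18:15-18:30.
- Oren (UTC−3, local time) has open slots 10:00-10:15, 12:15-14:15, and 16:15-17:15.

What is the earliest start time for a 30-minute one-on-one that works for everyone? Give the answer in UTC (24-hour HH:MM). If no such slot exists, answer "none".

Alice → UTC: 08:45–10:00, 10:15–11:15, 12:15–16:00, 16:45–17:00, 17:15–17:30.
Oren → UTC: 13:00–13:15, 15:15–17:15, 19:15–20:15.
Alice ∩ Oren: 13:00–13:15, 15:15–16:00, 16:45–17:00.
Windows ≥ 30 min: 15:15–16:00.
Earliest such window starts at 15:15.

15:15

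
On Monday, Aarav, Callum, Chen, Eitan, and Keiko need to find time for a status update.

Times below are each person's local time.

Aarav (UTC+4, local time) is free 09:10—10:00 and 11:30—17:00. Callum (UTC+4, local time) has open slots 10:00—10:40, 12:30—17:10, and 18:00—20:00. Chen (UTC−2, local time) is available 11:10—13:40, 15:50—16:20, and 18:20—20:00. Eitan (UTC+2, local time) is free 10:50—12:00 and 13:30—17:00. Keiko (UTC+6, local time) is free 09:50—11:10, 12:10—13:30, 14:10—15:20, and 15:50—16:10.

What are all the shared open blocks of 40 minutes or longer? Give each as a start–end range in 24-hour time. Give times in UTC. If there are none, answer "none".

Aarav → UTC: 05:10–06:00, 07:30–13:00.
Callum → UTC: 06:00–06:40, 08:30–13:10, 14:00–16:00.
Chen → UTC: 13:10–15:40, 17:50–18:20, 20:20–22:00.
Eitan → UTC: 08:50–10:00, 11:30–15:00.
Keiko → UTC: 03:50–05:10, 06:10–07:30, 08:10–09:20, 09:50–10:10.
Aarav ∩ Callum: 08:30–13:00.
Aarav ∩ Callum ∩ Chen: (none).
Aarav ∩ Callum ∩ Chen ∩ Eitan: (none).
Aarav ∩ Callum ∩ Chen ∩ Eitan ∩ Keiko: (none).
Windows ≥ 40 min: (none).

none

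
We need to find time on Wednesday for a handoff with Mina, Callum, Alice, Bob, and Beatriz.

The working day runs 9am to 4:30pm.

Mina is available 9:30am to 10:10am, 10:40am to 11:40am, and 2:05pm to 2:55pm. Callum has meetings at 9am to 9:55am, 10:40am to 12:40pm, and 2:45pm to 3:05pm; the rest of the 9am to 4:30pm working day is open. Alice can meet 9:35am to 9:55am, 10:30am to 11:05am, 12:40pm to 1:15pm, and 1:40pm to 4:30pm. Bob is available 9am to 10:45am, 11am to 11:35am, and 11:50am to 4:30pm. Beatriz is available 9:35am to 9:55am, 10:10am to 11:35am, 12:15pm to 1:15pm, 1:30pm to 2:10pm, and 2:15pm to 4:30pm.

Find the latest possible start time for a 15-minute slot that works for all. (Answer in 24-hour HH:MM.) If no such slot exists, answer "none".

14:30

Callum free within 09:00–16:30: 09:55–10:40, 12:40–14:45, 15:05–16:30.
Mina ∩ Callum: 09:55–10:10, 14:05–14:45.
Mina ∩ Callum ∩ Alice: 14:05–14:45.
Mina ∩ Callum ∩ Alice ∩ Bob: 14:05–14:45.
Mina ∩ Callum ∩ Alice ∩ Bob ∩ Beatriz: 14:05–14:10, 14:15–14:45.
Windows ≥ 15 min: 14:15–14:45.
Latest start in the last window 14:15–14:45 is 14:45 − 15 min = 14:30.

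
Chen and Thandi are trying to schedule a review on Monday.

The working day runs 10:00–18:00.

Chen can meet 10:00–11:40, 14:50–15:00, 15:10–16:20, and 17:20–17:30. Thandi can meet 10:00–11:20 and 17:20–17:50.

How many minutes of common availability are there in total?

90 minutes

Chen ∩ Thandi: 10:00–11:20, 17:20–17:30.
Total common minutes: 80 + 10 = 90.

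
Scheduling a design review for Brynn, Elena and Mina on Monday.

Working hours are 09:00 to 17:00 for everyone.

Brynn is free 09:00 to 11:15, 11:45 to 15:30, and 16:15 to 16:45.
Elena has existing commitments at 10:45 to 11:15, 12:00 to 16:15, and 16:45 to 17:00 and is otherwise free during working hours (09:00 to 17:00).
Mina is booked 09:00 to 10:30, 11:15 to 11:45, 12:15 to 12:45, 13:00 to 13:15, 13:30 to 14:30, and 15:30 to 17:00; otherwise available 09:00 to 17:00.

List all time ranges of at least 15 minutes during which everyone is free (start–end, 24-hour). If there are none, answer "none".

10:30–10:45, 11:45–12:00

Elena free within 09:00–17:00: 09:00–10:45, 11:15–12:00, 16:15–16:45.
Mina free within 09:00–17:00: 10:30–11:15, 11:45–12:15, 12:45–13:00, 13:15–13:30, 14:30–15:30.
Brynn ∩ Elena: 09:00–10:45, 11:45–12:00, 16:15–16:45.
Brynn ∩ Elena ∩ Mina: 10:30–10:45, 11:45–12:00.
Windows ≥ 15 min: 10:30–10:45, 11:45–12:00.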